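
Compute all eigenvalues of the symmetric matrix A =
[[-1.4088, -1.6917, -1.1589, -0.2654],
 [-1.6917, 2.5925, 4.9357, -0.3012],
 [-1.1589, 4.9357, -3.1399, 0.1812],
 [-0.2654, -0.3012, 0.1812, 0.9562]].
sigma(A) ≈ {-6, -2, 1, 6}

A is real symmetric, so its spectrum consists of real eigenvalues. Expanding the characteristic polynomial of the displayed matrix gives
  det(λ I - A) = p(λ) = λ^4 + (1)λ^3 + (-38)λ^2 + (-35.9984)λ + (71.997).
Solving p(λ) = 0 yields eigenvalues ≈ -6, -2, 1, 6. (A is shown rounded to 4 decimals, so these recover the underlying integer eigenvalues to within that precision.)
Verification: the trace of A = -1 equals the sum of eigenvalues -1, and det(A) ≈ 71.9970 matches the eigenvalue product 72.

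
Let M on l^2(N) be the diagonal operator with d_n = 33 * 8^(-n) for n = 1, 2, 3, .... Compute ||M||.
||M|| = 33/8 (attained at n = 1)

For M diagonal, ||M|| = sup_n |d_n|. The sequence d_n = 33 * 8^(-n) is positive and strictly decreasing (ratio 8^(-1) < 1), so the supremum is d_1 = 33/8. Hence ||M|| = 33/8.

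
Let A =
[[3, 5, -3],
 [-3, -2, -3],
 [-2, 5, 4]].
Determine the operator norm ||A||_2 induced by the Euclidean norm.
||A||_2 ≈ 7.7617 (= sqrt(largest eigenvalue of A^T A))

||A||_2 = sigma_max(A) = sqrt(lambda_max(A^T A)). Form the symmetric matrix M = A^T A =
[[22, 11, -8],
 [11, 54, 11],
 [-8, 11, 34]].
Its characteristic polynomial (trace, sum of principal 2x2 minors, determinant of M give the coefficients) is
  p(λ) = det(λ I - M) = λ^3 - 110λ^2 + 3466λ - 28224.
No integer candidate from the rational root theorem (±divisors of 28224) is a root, so the roots are irrational. The cubic discriminant is Δ = 728454384 > 0, so there are three distinct real roots. p(12) = -744 and p(13) = 441 have opposite signs, so a root lies in (12, 13); Newton's method refines it to λ ≈ 12.6134. p(37) = 81 and p(38) = -484 have opposite signs, so a root lies in (37, 38); Newton's method refines it to λ ≈ 37.1429. p(60) = -264 and p(61) = 873 have opposite signs, so a root lies in (60, 61); Newton's method refines it to λ ≈ 60.2437. Check (Vieta): the three roots sum to 110, matching tr M = 110.
So the eigenvalues of A^T A are ≈ 12.6134, 37.1429, 60.2437 (all ≥ 0, as they must be for A^T A). The largest is λ_max ≈ 60.2437, hence ||A||_2 = sqrt(λ_max) ≈ 7.7617.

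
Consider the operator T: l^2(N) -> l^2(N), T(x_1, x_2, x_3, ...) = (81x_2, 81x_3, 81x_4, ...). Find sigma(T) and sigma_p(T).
sigma(T) = closed disk {z in C : |z| ≤ 81}; sigma_p(T) = open disk {z in C : |z| < 81}

Note T = 81·V where V is the unit left shift (V x)_k = x_{k+1}; so sigma(T) = 81·sigma(V) and ||T|| = 81||V||. ||T x||^2 = 6561sum_{k≥2} |x_k|^2 ≤ 6561||x||^2, with equality on {x : x_1 = 0}, so ||T|| = 81. For any lambda with |lambda| < 81, set r = lambda/81 (|r| < 1); the vector x = (1, r, r^2, ...) is in l^2 and satisfies T x = 81(r, r^2, ...) = lambda x, so lambda is an eigenvalue. On the boundary |lambda| = 81 the geometric series diverges, so no l^2 eigenvector exists, but these lambda lie in the approximate point spectrum. Hence sigma(T) is the closed disk of radius 81 and sigma_p(T) is the open disk.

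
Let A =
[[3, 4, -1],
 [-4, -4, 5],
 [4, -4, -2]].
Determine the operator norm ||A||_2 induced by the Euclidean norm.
||A||_2 ≈ 8.9014 (= sqrt(largest eigenvalue of A^T A))

||A||_2 = sigma_max(A) = sqrt(lambda_max(A^T A)). Form the symmetric matrix M = A^T A =
[[41, 12, -31],
 [12, 48, -16],
 [-31, -16, 30]].
Its characteristic polynomial (trace, sum of principal 2x2 minors, determinant of M give the coefficients) is
  p(λ) = det(λ I - M) = λ^3 - 119λ^2 + 3277λ - 10000.
No integer candidate from the rational root theorem (±divisors of 10000) is a root, so the roots are irrational. The cubic discriminant is Δ = 11394861637 > 0, so there are three distinct real roots. p(3) = -1213 and p(4) = 1268 have opposite signs, so a root lies in (3, 4); Newton's method refines it to λ ≈ 3.478. p(36) = 404 and p(37) = -1009 have opposite signs, so a root lies in (36, 37); Newton's method refines it to λ ≈ 36.2873. p(79) = -757 and p(80) = 2560 have opposite signs, so a root lies in (79, 80); Newton's method refines it to λ ≈ 79.2347. Check (Vieta): the three roots sum to 119, matching tr M = 119.
So the eigenvalues of A^T A are ≈ 3.478, 36.2873, 79.2347 (all ≥ 0, as they must be for A^T A). The largest is λ_max ≈ 79.2347, hence ||A||_2 = sqrt(λ_max) ≈ 8.9014.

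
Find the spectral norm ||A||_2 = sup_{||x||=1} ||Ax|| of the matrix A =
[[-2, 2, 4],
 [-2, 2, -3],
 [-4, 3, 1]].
||A||_2 ≈ 6.6455 (= sqrt(largest eigenvalue of A^T A))

||A||_2 = sigma_max(A) = sqrt(lambda_max(A^T A)). Form the symmetric matrix M = A^T A =
[[24, -20, -6],
 [-20, 17, 5],
 [-6, 5, 26]].
Its characteristic polynomial (trace, sum of principal 2x2 minors, determinant of M give the coefficients) is
  p(λ) = det(λ I - M) = λ^3 - 67λ^2 + 1013λ - 196.
No integer candidate from the rational root theorem (±divisors of 196) is a root, so the roots are irrational. The cubic discriminant is Δ = 451049317 > 0, so there are three distinct real roots. p(0) = -196 and p(1) = 751 have opposite signs, so a root lies in (0, 1); Newton's method refines it to λ ≈ 0.196. p(22) = 310 and p(23) = -173 have opposite signs, so a root lies in (22, 23); Newton's method refines it to λ ≈ 22.6415. p(44) = -152 and p(45) = 839 have opposite signs, so a root lies in (44, 45); Newton's method refines it to λ ≈ 44.1625. Check (Vieta): the three roots sum to 67, matching tr M = 67.
So the eigenvalues of A^T A are ≈ 0.196, 22.6415, 44.1625 (all ≥ 0, as they must be for A^T A). The largest is λ_max ≈ 44.1625, hence ||A||_2 = sqrt(λ_max) ≈ 6.6455.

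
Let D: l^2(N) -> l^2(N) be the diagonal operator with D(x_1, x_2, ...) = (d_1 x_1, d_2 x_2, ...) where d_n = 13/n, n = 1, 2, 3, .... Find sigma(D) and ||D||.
sigma(D) = {13/n : n ≥ 1} ∪ {0}; ||D|| = 13

A bounded diagonal operator on l^2 with diagonal entries d_n has spectrum equal to the closure of {d_n : n ≥ 1}: every d_n is an eigenvalue (with eigenvector e_n), so {d_n} ⊂ sigma(D); the spectrum is closed, so its closure is too; and for lambda not in the closure, (D - lambda I) has bounded inverse (the diagonal entries 1/(d_n - lambda) are bounded). For our sequence d_n = 13/n, n = 1, 2, 3, ...:
  - {d_n} = {13/n : n ≥ 1}; the only limit point is 0
  - closure = {13/n : n ≥ 1} ∪ {0}
For the norm: a diagonal operator has ||D|| = sup_n |d_n|. Here d_n = 13/n is positive and decreasing, so sup_n |d_n| = d_1 = 13. So ||D|| = 13.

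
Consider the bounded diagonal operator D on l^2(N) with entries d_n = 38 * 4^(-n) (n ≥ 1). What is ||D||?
||D|| = 19/2 (attained at n = 1)

For D diagonal, ||D|| = sup_n |d_n|. The sequence d_n = 38 * 4^(-n) is positive and strictly decreasing (ratio 4^(-1) < 1), so the supremum is d_1 = 38/4 = 19/2. Hence ||D|| = 19/2.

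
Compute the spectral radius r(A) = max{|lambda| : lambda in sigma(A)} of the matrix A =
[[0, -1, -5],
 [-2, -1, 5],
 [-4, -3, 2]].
r(A) = (3 + sqrt(21))/2 ≈ 3.7913

The eigenvalues of A are the roots of its characteristic polynomial. With M = A (coefficients from the trace, the sum of principal 2x2 minors, and det A):
  p(λ) = det(λ I - M) = λ^3 - λ^2 - 9λ - 6.
By the rational root theorem any rational root is an integer divisor of 6. Testing λ = -2: p(-2) = -8 - 4 + 18 - 6 = 0, so λ = -2 is a root. Dividing out (λ + 2) leaves p(λ) = (λ + 2)(λ^2 - 3λ - 3). For λ^2 - 3λ - 3 the discriminant is 21. It is nonnegative but not a perfect square, so the roots are real and irrational: λ = (3 ± sqrt(21))/2 ≈ 3.7913, -0.7913.
Thus the eigenvalues (to 4 decimals) are 3.7913 (modulus 3.7913); -0.7913 (modulus 0.7913); -2 (modulus 2). The spectral radius is the largest modulus: r(A) = (3 + sqrt(21))/2 ≈ 3.7913. (Cross-check: r(A) ≤ ||A||_2 ≈ 8.0095; equality holds whenever A is normal, though it can also hold for some non-normal A.)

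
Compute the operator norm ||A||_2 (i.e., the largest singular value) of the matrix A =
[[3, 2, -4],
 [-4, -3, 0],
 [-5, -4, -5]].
||A||_2 ≈ 9.2653 (= sqrt(largest eigenvalue of A^T A))

||A||_2 = sigma_max(A) = sqrt(lambda_max(A^T A)). Form the symmetric matrix M = A^T A =
[[50, 38, 13],
 [38, 29, 12],
 [13, 12, 41]].
Its characteristic polynomial (trace, sum of principal 2x2 minors, determinant of M give the coefficients) is
  p(λ) = det(λ I - M) = λ^3 - 120λ^2 + 2932λ - 1.
No integer candidate from the rational root theorem (±divisors of 1) is a root, so the roots are irrational. The cubic discriminant is Δ = 22969600421 > 0, so there are three distinct real roots. p(0) = -1 and p(1) = 2812 have opposite signs, so a root lies in (0, 1); Newton's method refines it to λ ≈ 0.0003. p(34) = 271 and p(35) = -1506 have opposite signs, so a root lies in (34, 35); Newton's method refines it to λ ≈ 34.1537. p(85) = -3656 and p(86) = 687 have opposite signs, so a root lies in (85, 86); Newton's method refines it to λ ≈ 85.8459. Check (Vieta): the three roots sum to 120, matching tr M = 120.
So the eigenvalues of A^T A are ≈ 0.0003, 34.1537, 85.8459 (all ≥ 0, as they must be for A^T A). The largest is λ_max ≈ 85.8459, hence ||A||_2 = sqrt(λ_max) ≈ 9.2653.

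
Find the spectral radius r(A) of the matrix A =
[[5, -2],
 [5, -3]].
r(A) = (2 + sqrt(24))/2 ≈ 3.4495

The eigenvalues of A are the roots of its characteristic polynomial. With M = A (coefficients from the trace and determinant):
  p(λ) = det(λ I - M) = λ^2 - 2λ - 5.
For λ^2 - 2λ - 5 the discriminant is 24. It is nonnegative but not a perfect square, so the roots are real and irrational: λ = (2 ± sqrt(24))/2 ≈ 3.4495, -1.4495.
Thus the eigenvalues (to 4 decimals) are 3.4495 (modulus 3.4495); -1.4495 (modulus 1.4495). The spectral radius is the largest modulus: r(A) = (2 + sqrt(24))/2 ≈ 3.4495. (Cross-check: r(A) ≤ ||A||_2 ≈ 7.9121; equality holds whenever A is normal, though it can also hold for some non-normal A.)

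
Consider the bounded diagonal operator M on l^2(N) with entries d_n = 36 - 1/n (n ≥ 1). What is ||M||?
||M|| = 36

For a diagonal operator on l^2 with entries d_n, ||M|| = sup_n |d_n|. Here d_1 = 35, d_2 = 71/2, ..., and d_n = 36 - 1/n increases monotonically toward 36. All terms lie in [35, 36), so |d_n| = d_n and the supremum is the limit 36, which is not attained by any individual d_n. Hence ||M|| = 36.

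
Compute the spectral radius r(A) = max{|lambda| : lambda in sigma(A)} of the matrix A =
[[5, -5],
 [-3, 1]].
r(A) = (6 + sqrt(76))/2 ≈ 7.3589

The eigenvalues of A are the roots of its characteristic polynomial. With M = A (coefficients from the trace and determinant):
  p(λ) = det(λ I - M) = λ^2 - 6λ - 10.
For λ^2 - 6λ - 10 the discriminant is 76. It is nonnegative but not a perfect square, so the roots are real and irrational: λ = (6 ± sqrt(76))/2 ≈ 7.3589, -1.3589.
Thus the eigenvalues (to 4 decimals) are 7.3589 (modulus 7.3589); -1.3589 (modulus 1.3589). The spectral radius is the largest modulus: r(A) = (6 + sqrt(76))/2 ≈ 7.3589. (Cross-check: r(A) ≤ ||A||_2 ≈ 7.6344; equality holds whenever A is normal, though it can also hold for some non-normal A.)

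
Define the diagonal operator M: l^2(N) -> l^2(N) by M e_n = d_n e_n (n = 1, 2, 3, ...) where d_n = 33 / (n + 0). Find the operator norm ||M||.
||M|| = 33 (attained at n = 1)

For M diagonal, ||M|| = sup_n |d_n| = sup_n 33/(n + 0). This is positive and strictly decreasing in n, so the supremum is attained at n = 1: d_1 = 33/(1 + 0) = 33. Hence ||M|| = 33.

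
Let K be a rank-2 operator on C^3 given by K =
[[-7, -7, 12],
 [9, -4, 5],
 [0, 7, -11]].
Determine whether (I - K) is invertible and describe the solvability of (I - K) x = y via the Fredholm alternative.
(I - K) is invertible (det(I - K) = 200 ≠ 0), so for every y in C^3 the equation (I - K) x = y has a unique solution.

K has rank 2 and factors as K = U V^T = u1 v1^T + u2 v2^T with u1 = (2, 3, -3), v1 = (1, -2, 3), u2 = (-3, 2, 1), v2 = (3, 1, -2) (multiplying out reproduces the displayed K). The nonzero eigenvalues of U V^T coincide with those of the 2 x 2 matrix G = V^T U = [[v1·u1, v1·u2], [v2·u1, v2·u2]] = [[-13, -4], [15, -9]], and by the Sylvester determinant identity det(I_3 - U V^T) = det(I_2 - V^T U) = det([[14, 4], [-15, 10]]) = (14)(10) - (4)(-15) = 200. (Direct check: I - K =
[[8, 7, -12],
 [-9, 5, -5],
 [0, -7, 12]]
has determinant 200.) The finite-dimensional Fredholm alternative says: either (I - K) is invertible, or ker(I - K) ≠ {0} and then range(I - K) = ker((I - K)^*)^⊥, with dim ker(I - K) = dim ker((I - K)^*). Since det(I - K) ≠ 0, 1 is not an eigenvalue of K and ker(I - K) = {0}, so we are in the first case: for every y there is a unique x = (I - K)^(-1) y. (Explicitly, by the Woodbury identity, (I - U V^T)^(-1) = I + U (I_2 - G)^(-1) V^T.)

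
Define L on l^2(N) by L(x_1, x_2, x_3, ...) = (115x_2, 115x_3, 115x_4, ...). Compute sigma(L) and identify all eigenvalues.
sigma(L) = closed disk {z in C : |z| ≤ 115}; sigma_p(L) = open disk {z in C : |z| < 115}

Note L = 115·V where V is the unit left shift (V x)_k = x_{k+1}; so sigma(L) = 115·sigma(V) and ||L|| = 115||V||. ||L x||^2 = 13225sum_{k≥2} |x_k|^2 ≤ 13225||x||^2, with equality on {x : x_1 = 0}, so ||L|| = 115. For any lambda with |lambda| < 115, set r = lambda/115 (|r| < 1); the vector x = (1, r, r^2, ...) is in l^2 and satisfies L x = 115(r, r^2, ...) = lambda x, so lambda is an eigenvalue. On the boundary |lambda| = 115 the geometric series diverges, so no l^2 eigenvector exists, but these lambda lie in the approximate point spectrum. Hence sigma(L) is the closed disk of radius 115 and sigma_p(L) is the open disk.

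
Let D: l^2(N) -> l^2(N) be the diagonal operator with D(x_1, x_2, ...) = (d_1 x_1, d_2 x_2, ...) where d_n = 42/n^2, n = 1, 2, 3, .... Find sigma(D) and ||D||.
sigma(D) = {42/n^2 : n ≥ 1} ∪ {0}; ||D|| = 42

A bounded diagonal operator on l^2 with diagonal entries d_n has spectrum equal to the closure of {d_n : n ≥ 1}: every d_n is an eigenvalue (with eigenvector e_n), so {d_n} ⊂ sigma(D); the spectrum is closed, so its closure is too; and for lambda not in the closure, (D - lambda I) has bounded inverse (the diagonal entries 1/(d_n - lambda) are bounded). For our sequence d_n = 42/n^2, n = 1, 2, 3, ...:
  - {d_n} = {42/n^2 : n ≥ 1}; the only limit point is 0
  - closure = {42/n^2 : n ≥ 1} ∪ {0}
For the norm: a diagonal operator has ||D|| = sup_n |d_n|. Here d_n = 42/n^2 is positive and decreasing, so sup_n |d_n| = d_1 = 42. So ||D|| = 42.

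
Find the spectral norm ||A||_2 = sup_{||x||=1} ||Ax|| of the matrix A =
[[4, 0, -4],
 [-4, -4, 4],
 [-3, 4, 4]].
||A||_2 ≈ 9.4217 (= sqrt(largest eigenvalue of A^T A))

||A||_2 = sigma_max(A) = sqrt(lambda_max(A^T A)). Form the symmetric matrix M = A^T A =
[[41, 4, -44],
 [4, 32, 0],
 [-44, 0, 48]].
Its characteristic polynomial (trace, sum of principal 2x2 minors, determinant of M give the coefficients) is
  p(λ) = det(λ I - M) = λ^3 - 121λ^2 + 2864λ - 256.
No integer candidate from the rational root theorem (±divisors of 256) is a root, so the roots are irrational. The cubic discriminant is Δ = 25905976576 > 0, so there are three distinct real roots. p(0) = -256 and p(1) = 2488 have opposite signs, so a root lies in (0, 1); Newton's method refines it to λ ≈ 0.0897. p(32) = 256 and p(33) = -1576 have opposite signs, so a root lies in (32, 33); Newton's method refines it to λ ≈ 32.1413. p(88) = -3776 and p(89) = 1168 have opposite signs, so a root lies in (88, 89); Newton's method refines it to λ ≈ 88.769. Check (Vieta): the three roots sum to 121, matching tr M = 121.
So the eigenvalues of A^T A are ≈ 0.0897, 32.1413, 88.769 (all ≥ 0, as they must be for A^T A). The largest is λ_max ≈ 88.769, hence ||A||_2 = sqrt(λ_max) ≈ 9.4217.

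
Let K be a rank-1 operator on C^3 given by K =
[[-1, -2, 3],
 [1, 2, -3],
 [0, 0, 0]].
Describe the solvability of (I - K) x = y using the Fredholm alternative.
(I - K) is singular (det(I - K) = 0, i.e. 1 ∈ sigma(K)). (I - K) x = y is solvable iff y ⊥ ker((I - K)^*) = span{(-1, -2, 3)}, i.e. iff -y_1 - 2y_2 + 3y_3 = 0. When solvable, the solutions are x = y + c·(1, -1, 0), c arbitrary (ker(I - K) = span{(1, -1, 0)}, dimension 1).

K has rank 1, so it is an outer product K = u v^T: every row of K is a multiple of one row vector. Reading off the entries, u = (1, -1, 0) and v = (-1, -2, 3) (row i of K equals u_i·v^T). A rank-one matrix u v^T satisfies K u = u (v·u) and kills the (2)-dimensional subspace v^⊥, so its characteristic polynomial is lambda^2 (lambda - v·u) with v·u = tr K = 1. Hence the eigenvalues of I - K are 1 (multiplicity 2) and 1 - (1) = 0, so det(I - K) = 0. (Direct check: I - K =
[[2, 2, -3],
 [-1, -1, 3],
 [0, 0, 1]]
has determinant 0.) So 1 is an eigenvalue of K and (I - K) is not invertible. The finite-dimensional Fredholm alternative says: either (I - K) is invertible, or ker(I - K) ≠ {0} and then range(I - K) = ker((I - K)^*)^⊥, with dim ker(I - K) = dim ker((I - K)^*). We are in the second case, so we need both kernels. Kernel of I - K: (I - K) u = u - u (v·u) = u - u = 0, so ker(I - K) = span{u} = span{(1, -1, 0)} (it is exactly 1-dimensional because rank(I - K) = 2). Kernel of the adjoint: K is real, so (I - K)^* = I - K^T = I - v u^T, and (I - v u^T) v = v - v (u·v) = 0; hence ker((I - K)^*) = span{v} = span{(-1, -2, 3)}. Therefore (I - K) x = y is solvable iff <y, v> = 0, i.e. iff -y_1 - 2y_2 + 3y_3 = 0. When this holds, K y = u (v·y) = 0, so (I - K) y = y and x = y is a particular solution; the full solution set is the line x = y + c·u = y + c·(1, -1, 0), c ∈ C.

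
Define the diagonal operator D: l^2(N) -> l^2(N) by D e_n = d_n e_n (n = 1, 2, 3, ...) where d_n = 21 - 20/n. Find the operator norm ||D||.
||D|| = 21

For a diagonal operator on l^2 with entries d_n, ||D|| = sup_n |d_n|. Here d_1 = 1, d_2 = 11, ..., and d_n = 21 - 20/n increases monotonically toward 21. All terms lie in [1, 21), so |d_n| = d_n and the supremum is the limit 21, which is not attained by any individual d_n. Hence ||D|| = 21.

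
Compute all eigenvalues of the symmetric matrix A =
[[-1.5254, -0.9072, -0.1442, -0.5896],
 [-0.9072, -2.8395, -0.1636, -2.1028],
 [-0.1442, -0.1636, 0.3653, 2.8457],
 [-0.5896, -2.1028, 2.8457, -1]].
sigma(A) ≈ {-5, -2, -1, 3}

A is real symmetric, so its spectrum consists of real eigenvalues. Expanding the characteristic polynomial of the displayed matrix gives
  det(λ I - A) = p(λ) = λ^4 + (5)λ^3 + (-7)λ^2 + (-41)λ + (-30.0014).
Solving p(λ) = 0 yields eigenvalues ≈ -5, -2, -1, 3. (A is shown rounded to 4 decimals, so these recover the underlying integer eigenvalues to within that precision.)
Verification: the trace of A = -5 equals the sum of eigenvalues -5, and det(A) ≈ -30.0014 matches the eigenvalue product -30.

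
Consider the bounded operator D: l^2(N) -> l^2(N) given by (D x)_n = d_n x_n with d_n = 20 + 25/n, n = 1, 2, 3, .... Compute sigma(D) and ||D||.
sigma(D) = {20 + 25/n : n ≥ 1} ∪ {20}; ||D|| = 45

A bounded diagonal operator on l^2 with diagonal entries d_n has spectrum equal to the closure of {d_n : n ≥ 1}: every d_n is an eigenvalue (with eigenvector e_n), so {d_n} ⊂ sigma(D); the spectrum is closed, so its closure is too; and for lambda not in the closure, (D - lambda I) has bounded inverse (the diagonal entries 1/(d_n - lambda) are bounded). For our sequence d_n = 20 + 25/n, n = 1, 2, 3, ...:
  - {d_n} = {20 + 25/n : n ≥ 1}; the only limit point is 20
  - closure = {20 + 25/n : n ≥ 1} ∪ {20}
For the norm: a diagonal operator has ||D|| = sup_n |d_n|. Here d_n = 20 + 25/n is positive and decreasing, so sup_n |d_n| = d_1 = 20 + 25 = 45. So ||D|| = 45.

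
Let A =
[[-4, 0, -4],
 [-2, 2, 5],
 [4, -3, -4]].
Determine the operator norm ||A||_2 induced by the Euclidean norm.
||A||_2 ≈ 8.5344 (= sqrt(largest eigenvalue of A^T A))

||A||_2 = sigma_max(A) = sqrt(lambda_max(A^T A)). Form the symmetric matrix M = A^T A =
[[36, -16, -10],
 [-16, 13, 22],
 [-10, 22, 57]].
Its characteristic polynomial (trace, sum of principal 2x2 minors, determinant of M give the coefficients) is
  p(λ) = det(λ I - M) = λ^3 - 106λ^2 + 2421λ - 400.
No integer candidate from the rational root theorem (±divisors of 400) is a root, so the roots are irrational. The cubic discriminant is Δ = 9034407632 > 0, so there are three distinct real roots. p(0) = -400 and p(1) = 1916 have opposite signs, so a root lies in (0, 1); Newton's method refines it to λ ≈ 0.1664. p(32) = 1296 and p(33) = -4 have opposite signs, so a root lies in (32, 33); Newton's method refines it to λ ≈ 32.9969. p(72) = -2344 and p(73) = 476 have opposite signs, so a root lies in (72, 73); Newton's method refines it to λ ≈ 72.8366. Check (Vieta): the three roots sum to 106, matching tr M = 106.
So the eigenvalues of A^T A are ≈ 0.1664, 32.9969, 72.8366 (all ≥ 0, as they must be for A^T A). The largest is λ_max ≈ 72.8366, hence ||A||_2 = sqrt(λ_max) ≈ 8.5344.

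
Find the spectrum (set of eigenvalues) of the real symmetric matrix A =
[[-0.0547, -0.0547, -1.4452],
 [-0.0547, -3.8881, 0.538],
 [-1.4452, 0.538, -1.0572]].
sigma(A) ≈ {-4, -2, 1}

A is real symmetric, so its spectrum consists of real eigenvalues. Expanding the characteristic polynomial of the displayed matrix gives
  det(λ I - A) = p(λ) = λ^3 + (5)λ^2 + (2)λ + (-8).
Solving p(λ) = 0 yields eigenvalues ≈ -4, -2, 1. (A is shown rounded to 4 decimals, so these recover the underlying integer eigenvalues to within that precision.)
Verification: the trace of A = -5 equals the sum of eigenvalues -5, and det(A) ≈ 7.9999 matches the eigenvalue product 8.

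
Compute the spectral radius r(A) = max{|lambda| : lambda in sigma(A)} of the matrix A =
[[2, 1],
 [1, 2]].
r(A) = 3

The eigenvalues of A are the roots of its characteristic polynomial. With M = A (coefficients from the trace and determinant):
  p(λ) = det(λ I - M) = λ^2 - 4λ + 3.
For λ^2 - 4λ + 3 the discriminant is 4. It is a perfect square (2^2), so the roots are rational: λ = (4 ± 2)/2 = 3, 1.
Thus the eigenvalues (to 4 decimals) are 3 (modulus 3); 1 (modulus 1). The spectral radius is the largest modulus: r(A) = 3. (Cross-check: r(A) ≤ ||A||_2 ≈ 3; equality holds whenever A is normal, though it can also hold for some non-normal A.)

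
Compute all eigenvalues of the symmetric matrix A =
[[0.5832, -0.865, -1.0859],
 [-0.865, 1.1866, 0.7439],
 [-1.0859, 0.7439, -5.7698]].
sigma(A) ≈ {-6, 0, 2}

A is real symmetric, so its spectrum consists of real eigenvalues. Expanding the characteristic polynomial of the displayed matrix gives
  det(λ I - A) = p(λ) = λ^3 + (4)λ^2 + (-12)λ + (0).
Solving p(λ) = 0 yields eigenvalues ≈ -6, 0, 2. (A is shown rounded to 4 decimals, so these recover the underlying integer eigenvalues to within that precision.)
Verification: the trace of A = -4 equals the sum of eigenvalues -4, and det(A) ≈ -0.0002 matches the eigenvalue product 0.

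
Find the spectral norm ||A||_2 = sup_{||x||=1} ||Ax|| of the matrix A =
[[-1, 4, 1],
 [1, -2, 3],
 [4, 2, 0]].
||A||_2 ≈ 4.9733 (= sqrt(largest eigenvalue of A^T A))

||A||_2 = sigma_max(A) = sqrt(lambda_max(A^T A)). Form the symmetric matrix M = A^T A =
[[18, 2, 2],
 [2, 24, -2],
 [2, -2, 10]].
Its characteristic polynomial (trace, sum of principal 2x2 minors, determinant of M give the coefficients) is
  p(λ) = det(λ I - M) = λ^3 - 52λ^2 + 840λ - 4096.
No integer candidate from the rational root theorem (±divisors of 4096) is a root, so the roots are irrational. The cubic discriminant is Δ = 859136 > 0, so there are three distinct real roots. p(9) = -19 and p(10) = 104 have opposite signs, so a root lies in (9, 10); Newton's method refines it to λ ≈ 9.1322. p(18) = 8 and p(19) = -49 have opposite signs, so a root lies in (18, 19); Newton's method refines it to λ ≈ 18.134. p(24) = -64 and p(25) = 29 have opposite signs, so a root lies in (24, 25); Newton's method refines it to λ ≈ 24.7338. Check (Vieta): the three roots sum to 52, matching tr M = 52.
So the eigenvalues of A^T A are ≈ 9.1322, 18.134, 24.7338 (all ≥ 0, as they must be for A^T A). The largest is λ_max ≈ 24.7338, hence ||A||_2 = sqrt(λ_max) ≈ 4.9733.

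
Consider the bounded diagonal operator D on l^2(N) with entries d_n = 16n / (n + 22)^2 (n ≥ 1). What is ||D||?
||D|| = 2/11 (attained at n = 22)

For D diagonal, ||D|| = sup_n |d_n|. Treat f(x) = 16x / (x + 22)^2 for real x > 0. By the quotient rule, f'(x) = 16(22 - x)/(x + 22)^3, which is positive for x < 22 and negative for x > 22. So f has a unique maximum at x = 22, and since 22 is a positive integer, the supremum over n ≥ 1 is attained at n = 22: d_22 = 16·22/(22 + 22)^2 = 16·22/1936 = 2/11. Hence ||D|| = 2/11.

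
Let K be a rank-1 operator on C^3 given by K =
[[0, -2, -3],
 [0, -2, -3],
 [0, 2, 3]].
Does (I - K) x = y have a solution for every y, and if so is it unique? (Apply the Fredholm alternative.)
(I - K) is singular (det(I - K) = 0, i.e. 1 ∈ sigma(K)). (I - K) x = y is solvable iff y ⊥ ker((I - K)^*) = span{(0, -2, -3)}, i.e. iff -2y_2 - 3y_3 = 0. When solvable, the solutions are x = y + c·(1, 1, -1), c arbitrary (ker(I - K) = span{(1, 1, -1)}, dimension 1).

K has rank 1, so it is an outer product K = u v^T: every row of K is a multiple of one row vector. Reading off the entries, u = (1, 1, -1) and v = (0, -2, -3) (row i of K equals u_i·v^T). A rank-one matrix u v^T satisfies K u = u (v·u) and kills the (2)-dimensional subspace v^⊥, so its characteristic polynomial is lambda^2 (lambda - v·u) with v·u = tr K = 1. Hence the eigenvalues of I - K are 1 (multiplicity 2) and 1 - (1) = 0, so det(I - K) = 0. (Direct check: I - K =
[[1, 2, 3],
 [0, 3, 3],
 [0, -2, -2]]
has determinant 0.) So 1 is an eigenvalue of K and (I - K) is not invertible. The finite-dimensional Fredholm alternative says: either (I - K) is invertible, or ker(I - K) ≠ {0} and then range(I - K) = ker((I - K)^*)^⊥, with dim ker(I - K) = dim ker((I - K)^*). We are in the second case, so we need both kernels. Kernel of I - K: (I - K) u = u - u (v·u) = u - u = 0, so ker(I - K) = span{u} = span{(1, 1, -1)} (it is exactly 1-dimensional because rank(I - K) = 2). Kernel of the adjoint: K is real, so (I - K)^* = I - K^T = I - v u^T, and (I - v u^T) v = v - v (u·v) = 0; hence ker((I - K)^*) = span{v} = span{(0, -2, -3)}. Therefore (I - K) x = y is solvable iff <y, v> = 0, i.e. iff -2y_2 - 3y_3 = 0. When this holds, K y = u (v·y) = 0, so (I - K) y = y and x = y is a particular solution; the full solution set is the line x = y + c·u = y + c·(1, 1, -1), c ∈ C.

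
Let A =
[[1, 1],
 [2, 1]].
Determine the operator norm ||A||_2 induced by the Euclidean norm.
||A||_2 = sqrt((7 + sqrt(45))/2) ≈ 2.618 (= sqrt(largest eigenvalue of A^T A))

||A||_2 = sigma_max(A) = sqrt(lambda_max(A^T A)). Form the symmetric matrix M = A^T A =
[[5, 3],
 [3, 2]].
Its characteristic polynomial (trace, determinant of M give the coefficients) is
  p(λ) = det(λ I - M) = λ^2 - 7λ + 1.
For λ^2 - 7λ + 1 the discriminant is 45. It is nonnegative but not a perfect square, so the roots are real and irrational: λ = (7 ± sqrt(45))/2 ≈ 6.8541, 0.1459.
So the eigenvalues of A^T A are ≈ 0.1459, 6.8541 (all ≥ 0, as they must be for A^T A). The largest is λ_max = (7 + sqrt(45))/2 ≈ 6.8541, hence ||A||_2 = sqrt(λ_max) = sqrt((7 + sqrt(45))/2) ≈ 2.618.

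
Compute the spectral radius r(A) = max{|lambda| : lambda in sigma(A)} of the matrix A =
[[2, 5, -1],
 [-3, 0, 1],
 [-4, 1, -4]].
r(A) ≈ 4.8921

The eigenvalues of A are the roots of its characteristic polynomial. With M = A (coefficients from the trace, the sum of principal 2x2 minors, and det A):
  p(λ) = det(λ I - M) = λ^3 + 2λ^2 + 2λ + 79.
No integer candidate from the rational root theorem (±divisors of 79) is a root, so the roots are irrational. The cubic discriminant is Δ = -165363 < 0, so there is one real root and a complex-conjugate pair. p(-5) = -6 and p(-4) = 39 have opposite signs, so a root lies in (-5, -4); Newton's method refines it to λ ≈ -4.8921. Dividing out (λ - (-4.8921)) leaves approximately λ^2 - 2.8921λ + 16.1485. For λ^2 - 2.8921λ + 16.1485 the discriminant is -56.2296. It is negative, so the remaining roots are the complex-conjugate pair λ ≈ 1.4461 ± 3.7493i. Their product equals the constant term, so |λ|^2 ≈ 16.1485 and |λ| ≈ 4.0185.
Thus the eigenvalues (to 4 decimals) are -4.8921 (modulus 4.8921); 1.4461 ± 3.7493i (modulus 4.0185). The spectral radius is the largest modulus: r(A) ≈ 4.8921. (Cross-check: r(A) ≤ ||A||_2 ≈ 5.9855; equality holds whenever A is normal, though it can also hold for some non-normal A.)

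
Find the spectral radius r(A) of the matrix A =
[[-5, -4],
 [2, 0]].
r(A) = sqrt(8) ≈ 2.8284

The eigenvalues of A are the roots of its characteristic polynomial. With M = A (coefficients from the trace and determinant):
  p(λ) = det(λ I - M) = λ^2 + 5λ + 8.
For λ^2 + 5λ + 8 the discriminant is -7. It is negative, so the roots are the complex-conjugate pair λ = -5/2 ± (sqrt(7)/2) i ≈ -2.5 ± 1.3229i. For a conjugate pair the product of the roots equals the constant term, so |λ|^2 = 8 and |λ| = sqrt(8) ≈ 2.8284.
Thus the eigenvalues (to 4 decimals) are -2.5 ± 1.3229i (modulus 2.8284). The spectral radius is the largest modulus: r(A) = sqrt(8) ≈ 2.8284. (Cross-check: r(A) ≤ ||A||_2 ≈ 6.5977; equality holds whenever A is normal, though it can also hold for some non-normal A.)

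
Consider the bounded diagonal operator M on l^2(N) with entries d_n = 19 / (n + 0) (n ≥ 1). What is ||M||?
||M|| = 19 (attained at n = 1)

For M diagonal, ||M|| = sup_n |d_n| = sup_n 19/(n + 0). This is positive and strictly decreasing in n, so the supremum is attained at n = 1: d_1 = 19/(1 + 0) = 19. Hence ||M|| = 19.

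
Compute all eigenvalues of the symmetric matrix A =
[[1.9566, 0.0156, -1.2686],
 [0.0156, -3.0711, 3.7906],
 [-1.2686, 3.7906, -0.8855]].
sigma(A) ≈ {-6, 1, 3}

A is real symmetric, so its spectrum consists of real eigenvalues. Expanding the characteristic polynomial of the displayed matrix gives
  det(λ I - A) = p(λ) = λ^3 + (2)λ^2 + (-21)λ + (18).
Solving p(λ) = 0 yields eigenvalues ≈ -6, 1, 3. (A is shown rounded to 4 decimals, so these recover the underlying integer eigenvalues to within that precision.)
Verification: the trace of A = -2 equals the sum of eigenvalues -2, and det(A) ≈ -18.0002 matches the eigenvalue product -18.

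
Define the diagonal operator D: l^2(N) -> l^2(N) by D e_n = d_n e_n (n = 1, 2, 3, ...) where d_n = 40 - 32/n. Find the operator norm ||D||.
||D|| = 40

For a diagonal operator on l^2 with entries d_n, ||D|| = sup_n |d_n|. Here d_1 = 8, d_2 = 24, ..., and d_n = 40 - 32/n increases monotonically toward 40. All terms lie in [8, 40), so |d_n| = d_n and the supremum is the limit 40, which is not attained by any individual d_n. Hence ||D|| = 40.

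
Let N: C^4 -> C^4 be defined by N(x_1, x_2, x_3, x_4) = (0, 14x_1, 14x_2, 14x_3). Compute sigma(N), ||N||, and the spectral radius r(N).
sigma(N) = {0}; ||N|| = 14; r(N) = 0. (N is nilpotent with N^4 = 0.)

On C^4, N is a strictly lower-triangular matrix with 14 on the subdiagonal and zeros elsewhere, so its characteristic polynomial is lambda^4 and every eigenvalue is 0: sigma(N) = {0}. For the operator norm, N e_i = 14e_{i+1} for i = 1, ..., 3 and N e_4 = 0, so the singular values of N are 14 (with multiplicity 3) and 0; hence ||N|| = 14. The spectral radius r(N) = max|lambda| = 0. Note ||N|| > r(N) — characteristic of non-normal nilpotent operators. Indeed N^4 = 0.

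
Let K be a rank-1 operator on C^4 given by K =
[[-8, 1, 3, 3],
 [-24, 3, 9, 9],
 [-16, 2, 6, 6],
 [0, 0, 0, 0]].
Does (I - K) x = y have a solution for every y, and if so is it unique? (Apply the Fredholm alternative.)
(I - K) is singular (det(I - K) = 0, i.e. 1 ∈ sigma(K)). (I - K) x = y is solvable iff y ⊥ ker((I - K)^*) = span{(-8, 1, 3, 3)}, i.e. iff -8y_1 + y_2 + 3y_3 + 3y_4 = 0. When solvable, the solutions are x = y + c·(1, 3, 2, 0), c arbitrary (ker(I - K) = span{(1, 3, 2, 0)}, dimension 1).

K has rank 1, so it is an outer product K = u v^T: every row of K is a multiple of one row vector. Reading off the entries, u = (1, 3, 2, 0) and v = (-8, 1, 3, 3) (row i of K equals u_i·v^T). A rank-one matrix u v^T satisfies K u = u (v·u) and kills the (3)-dimensional subspace v^⊥, so its characteristic polynomial is lambda^3 (lambda - v·u) with v·u = tr K = 1. Hence the eigenvalues of I - K are 1 (multiplicity 3) and 1 - (1) = 0, so det(I - K) = 0. (Direct check: I - K =
[[9, -1, -3, -3],
 [24, -2, -9, -9],
 [16, -2, -5, -6],
 [0, 0, 0, 1]]
has determinant 0.) So 1 is an eigenvalue of K and (I - K) is not invertible. The finite-dimensional Fredholm alternative says: either (I - K) is invertible, or ker(I - K) ≠ {0} and then range(I - K) = ker((I - K)^*)^⊥, with dim ker(I - K) = dim ker((I - K)^*). We are in the second case, so we need both kernels. Kernel of I - K: (I - K) u = u - u (v·u) = u - u = 0, so ker(I - K) = span{u} = span{(1, 3, 2, 0)} (it is exactly 1-dimensional because rank(I - K) = 3). Kernel of the adjoint: K is real, so (I - K)^* = I - K^T = I - v u^T, and (I - v u^T) v = v - v (u·v) = 0; hence ker((I - K)^*) = span{v} = span{(-8, 1, 3, 3)}. Therefore (I - K) x = y is solvable iff <y, v> = 0, i.e. iff -8y_1 + y_2 + 3y_3 + 3y_4 = 0. When this holds, K y = u (v·y) = 0, so (I - K) y = y and x = y is a particular solution; the full solution set is the line x = y + c·u = y + c·(1, 3, 2, 0), c ∈ C.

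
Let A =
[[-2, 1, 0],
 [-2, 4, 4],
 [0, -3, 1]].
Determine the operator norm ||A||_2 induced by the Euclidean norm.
||A||_2 ≈ 6.3496 (= sqrt(largest eigenvalue of A^T A))

||A||_2 = sigma_max(A) = sqrt(lambda_max(A^T A)). Form the symmetric matrix M = A^T A =
[[8, -10, -8],
 [-10, 26, 13],
 [-8, 13, 17]].
Its characteristic polynomial (trace, sum of principal 2x2 minors, determinant of M give the coefficients) is
  p(λ) = det(λ I - M) = λ^3 - 51λ^2 + 453λ - 900.
No integer candidate from the rational root theorem (±divisors of 900) is a root, so the roots are irrational. The cubic discriminant is Δ = 36764901 > 0, so there are three distinct real roots. p(2) = -190 and p(3) = 27 have opposite signs, so a root lies in (2, 3); Newton's method refines it to λ ≈ 2.8503. p(7) = 115 and p(8) = -28 have opposite signs, so a root lies in (7, 8); Newton's method refines it to λ ≈ 7.8318. p(40) = -380 and p(41) = 863 have opposite signs, so a root lies in (40, 41); Newton's method refines it to λ ≈ 40.318. Check (Vieta): the three roots sum to 51, matching tr M = 51.
So the eigenvalues of A^T A are ≈ 2.8503, 7.8318, 40.318 (all ≥ 0, as they must be for A^T A). The largest is λ_max ≈ 40.318, hence ||A||_2 = sqrt(λ_max) ≈ 6.3496.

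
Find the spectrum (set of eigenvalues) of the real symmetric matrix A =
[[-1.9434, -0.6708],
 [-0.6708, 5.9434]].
sigma(A) ≈ {-2, 6}

A is real symmetric, so its spectrum consists of real eigenvalues. Expanding the characteristic polynomial of the displayed matrix gives
  det(λ I - A) = p(λ) = λ^2 + (-4)λ + (-12).
Solving p(λ) = 0 yields eigenvalues ≈ -2, 6. (A is shown rounded to 4 decimals, so these recover the underlying integer eigenvalues to within that precision.)
Verification: the trace of A = 4 equals the sum of eigenvalues 4, and det(A) ≈ -12.0004 matches the eigenvalue product -12.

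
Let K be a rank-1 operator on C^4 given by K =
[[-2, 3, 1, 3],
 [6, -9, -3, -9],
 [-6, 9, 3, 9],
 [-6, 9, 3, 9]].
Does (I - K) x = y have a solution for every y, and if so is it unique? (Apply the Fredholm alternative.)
(I - K) is singular (det(I - K) = 0, i.e. 1 ∈ sigma(K)). (I - K) x = y is solvable iff y ⊥ ker((I - K)^*) = span{(-2, 3, 1, 3)}, i.e. iff -2y_1 + 3y_2 + y_3 + 3y_4 = 0. When solvable, the solutions are x = y + c·(1, -3, 3, 3), c arbitrary (ker(I - K) = span{(1, -3, 3, 3)}, dimension 1).

K has rank 1, so it is an outer product K = u v^T: every row of K is a multiple of one row vector. Reading off the entries, u = (1, -3, 3, 3) and v = (-2, 3, 1, 3) (row i of K equals u_i·v^T). A rank-one matrix u v^T satisfies K u = u (v·u) and kills the (3)-dimensional subspace v^⊥, so its characteristic polynomial is lambda^3 (lambda - v·u) with v·u = tr K = 1. Hence the eigenvalues of I - K are 1 (multiplicity 3) and 1 - (1) = 0, so det(I - K) = 0. (Direct check: I - K =
[[3, -3, -1, -3],
 [-6, 10, 3, 9],
 [6, -9, -2, -9],
 [6, -9, -3, -8]]
has determinant 0.) So 1 is an eigenvalue of K and (I - K) is not invertible. The finite-dimensional Fredholm alternative says: either (I - K) is invertible, or ker(I - K) ≠ {0} and then range(I - K) = ker((I - K)^*)^⊥, with dim ker(I - K) = dim ker((I - K)^*). We are in the second case, so we need both kernels. Kernel of I - K: (I - K) u = u - u (v·u) = u - u = 0, so ker(I - K) = span{u} = span{(1, -3, 3, 3)} (it is exactly 1-dimensional because rank(I - K) = 3). Kernel of the adjoint: K is real, so (I - K)^* = I - K^T = I - v u^T, and (I - v u^T) v = v - v (u·v) = 0; hence ker((I - K)^*) = span{v} = span{(-2, 3, 1, 3)}. Therefore (I - K) x = y is solvable iff <y, v> = 0, i.e. iff -2y_1 + 3y_2 + y_3 + 3y_4 = 0. When this holds, K y = u (v·y) = 0, so (I - K) y = y and x = y is a particular solution; the full solution set is the line x = y + c·u = y + c·(1, -3, 3, 3), c ∈ C.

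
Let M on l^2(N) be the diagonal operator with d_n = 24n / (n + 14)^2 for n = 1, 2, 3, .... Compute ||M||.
||M|| = 3/7 (attained at n = 14)

For M diagonal, ||M|| = sup_n |d_n|. Treat f(x) = 24x / (x + 14)^2 for real x > 0. By the quotient rule, f'(x) = 24(14 - x)/(x + 14)^3, which is positive for x < 14 and negative for x > 14. So f has a unique maximum at x = 14, and since 14 is a positive integer, the supremum over n ≥ 1 is attained at n = 14: d_14 = 24·14/(14 + 14)^2 = 24·14/784 = 3/7. Hence ||M|| = 3/7.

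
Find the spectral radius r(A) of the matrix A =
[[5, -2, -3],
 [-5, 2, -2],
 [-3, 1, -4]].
r(A) ≈ 7.5488

The eigenvalues of A are the roots of its characteristic polynomial. With M = A (coefficients from the trace, the sum of principal 2x2 minors, and det A):
  p(λ) = det(λ I - M) = λ^3 - 3λ^2 - 35λ + 5.
No integer candidate from the rational root theorem (±divisors of 5) is a root, so the roots are irrational. The cubic discriminant is Δ = 191840 > 0, so there are three distinct real roots. p(-5) = -20 and p(-4) = 33 have opposite signs, so a root lies in (-5, -4); Newton's method refines it to λ ≈ -4.69. p(0) = 5 and p(1) = -32 have opposite signs, so a root lies in (0, 1); Newton's method refines it to λ ≈ 0.1412. p(7) = -44 and p(8) = 45 have opposite signs, so a root lies in (7, 8); Newton's method refines it to λ ≈ 7.5488. Check (Vieta): the three roots sum to 3, matching tr M = 3.
Thus the eigenvalues (to 4 decimals) are -4.69 (modulus 4.69); 0.1412 (modulus 0.1412); 7.5488 (modulus 7.5488). The spectral radius is the largest modulus: r(A) ≈ 7.5488. (Cross-check: r(A) ≤ ||A||_2 ≈ 8.3232; equality holds whenever A is normal, though it can also hold for some non-normal A.)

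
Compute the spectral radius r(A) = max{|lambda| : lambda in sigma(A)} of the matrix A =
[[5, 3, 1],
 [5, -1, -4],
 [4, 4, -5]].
r(A) ≈ 6.6828

The eigenvalues of A are the roots of its characteristic polynomial. With M = A (coefficients from the trace, the sum of principal 2x2 minors, and det A):
  p(λ) = det(λ I - M) = λ^3 + λ^2 - 28λ - 156.
No integer candidate from the rational root theorem (±divisors of 156) is a root, so the roots are irrational. The cubic discriminant is Δ = -489232 < 0, so there is one real root and a complex-conjugate pair. p(6) = -72 and p(7) = 40 have opposite signs, so a root lies in (6, 7); Newton's method refines it to λ ≈ 6.6828. Dividing out (λ - (6.6828)) leaves approximately λ^2 + 7.6828λ + 23.3433. For λ^2 + 7.6828λ + 23.3433 the discriminant is -34.3472. It is negative, so the remaining roots are the complex-conjugate pair λ ≈ -3.8414 ± 2.9303i. Their product equals the constant term, so |λ|^2 ≈ 23.3433 and |λ| ≈ 4.8315.
Thus the eigenvalues (to 4 decimals) are 6.6828 (modulus 6.6828); -3.8414 ± 2.9303i (modulus 4.8315). The spectral radius is the largest modulus: r(A) ≈ 6.6828. (Cross-check: r(A) ≤ ||A||_2 ≈ 10.0944; equality holds whenever A is normal, though it can also hold for some non-normal A.)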